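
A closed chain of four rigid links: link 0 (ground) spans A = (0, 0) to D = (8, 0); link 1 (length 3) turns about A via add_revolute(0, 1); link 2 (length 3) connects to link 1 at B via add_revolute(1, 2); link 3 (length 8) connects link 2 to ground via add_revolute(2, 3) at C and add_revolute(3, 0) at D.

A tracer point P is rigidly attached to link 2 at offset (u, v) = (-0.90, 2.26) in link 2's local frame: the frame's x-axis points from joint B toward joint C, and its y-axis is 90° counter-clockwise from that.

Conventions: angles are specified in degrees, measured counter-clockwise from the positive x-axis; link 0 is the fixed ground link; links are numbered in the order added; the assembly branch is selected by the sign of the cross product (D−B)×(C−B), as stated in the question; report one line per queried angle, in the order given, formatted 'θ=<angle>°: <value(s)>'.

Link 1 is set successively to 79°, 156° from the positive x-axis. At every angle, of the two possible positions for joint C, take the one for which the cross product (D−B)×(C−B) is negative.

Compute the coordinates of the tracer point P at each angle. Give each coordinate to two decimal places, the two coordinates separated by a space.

A=(0,0), D=(8.00,0)
θ=79°: B = A + 3.00·(cos79°, sin79°) = (0.5724, 2.9449)
θ=79°: |BD| = 7.9901
θ=79°: circle(B,3.00) ∩ circle(D,8.00): a=0.5533, h=2.9485
θ=79°:   candidates: C₊=(2.1735,5.4819) cross=23.559; C₋=(0.0000,0.0000) cross=-23.559
θ=79°:   branch - wants cross < 0 → take C=(0.0000,0.0000) (cross=-23.559)
θ=79°: ex = (C−B)/|BC| = (-0.1908,-0.9816); ey = (0.9816,-0.1908)
θ=79°: P = B + -0.90·ex + 2.26·ey = (2.9626,3.3971)
θ=156°: B = A + 3.00·(cos156°, sin156°) = (-2.7406, 1.2202)
θ=156°: |BD| = 10.8097
θ=156°: circle(B,3.00) ∩ circle(D,8.00): a=2.8609, h=0.9030
θ=156°:   candidates: C₊=(0.2039,1.7945) cross=9.762; C₋=(0.0000,0.0000) cross=-9.762
θ=156°:   branch - wants cross < 0 → take C=(0.0000,0.0000) (cross=-9.762)
θ=156°: ex = (C−B)/|BC| = (0.9135,-0.4067); ey = (0.4067,0.9135)
θ=156°: P = B + -0.90·ex + 2.26·ey = (-2.6436,3.6509)

θ=79°: 2.96 3.40
θ=156°: -2.64 3.65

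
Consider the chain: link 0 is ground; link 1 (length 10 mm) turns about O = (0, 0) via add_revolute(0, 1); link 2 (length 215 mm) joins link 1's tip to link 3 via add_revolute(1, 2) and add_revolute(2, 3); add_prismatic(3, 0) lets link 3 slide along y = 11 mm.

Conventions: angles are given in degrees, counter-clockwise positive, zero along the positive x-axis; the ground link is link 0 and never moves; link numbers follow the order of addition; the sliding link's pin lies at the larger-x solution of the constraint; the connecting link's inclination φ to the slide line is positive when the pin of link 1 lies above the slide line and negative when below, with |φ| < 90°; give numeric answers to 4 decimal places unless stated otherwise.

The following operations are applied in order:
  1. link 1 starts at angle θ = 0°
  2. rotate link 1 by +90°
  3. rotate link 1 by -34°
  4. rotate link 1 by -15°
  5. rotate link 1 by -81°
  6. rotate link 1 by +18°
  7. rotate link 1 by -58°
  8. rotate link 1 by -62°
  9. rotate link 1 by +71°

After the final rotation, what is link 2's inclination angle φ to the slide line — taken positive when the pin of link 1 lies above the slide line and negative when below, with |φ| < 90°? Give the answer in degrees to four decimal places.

geometry: r = 10 mm, L = 215 mm, e = 11 mm; θ starts at 0°
rotate link 1 by +90°: θ ← 0° +90° = 90°
rotate link 1 by -34°: θ ← 90° -34° = 56°
rotate link 1 by -15°: θ ← 56° -15° = 41°
rotate link 1 by -81°: θ ← 41° -81° = -40°
rotate link 1 by +18°: θ ← -40° +18° = -22°
rotate link 1 by -58°: θ ← -22° -58° = -80°
rotate link 1 by -62°: θ ← -80° -62° = -142°
rotate link 1 by +71°: θ ← -142° +71° = -71°
h = r sin θ − e = -9.455186 − 11 = -20.455186
sin φ = h / L = -20.455186 / 215 = -0.09514040
φ = arcsin(-0.09514040) = -5.459401°

-5.4594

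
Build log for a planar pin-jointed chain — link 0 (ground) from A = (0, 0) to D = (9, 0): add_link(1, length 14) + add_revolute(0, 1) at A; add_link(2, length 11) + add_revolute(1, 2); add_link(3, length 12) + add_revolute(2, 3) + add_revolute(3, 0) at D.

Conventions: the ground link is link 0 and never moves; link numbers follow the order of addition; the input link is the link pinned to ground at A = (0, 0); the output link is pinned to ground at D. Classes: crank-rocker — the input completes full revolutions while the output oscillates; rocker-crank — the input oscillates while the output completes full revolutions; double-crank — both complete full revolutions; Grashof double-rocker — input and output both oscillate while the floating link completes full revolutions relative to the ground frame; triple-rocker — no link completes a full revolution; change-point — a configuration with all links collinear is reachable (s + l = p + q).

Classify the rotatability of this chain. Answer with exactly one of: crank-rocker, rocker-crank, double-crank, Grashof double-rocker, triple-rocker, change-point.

lengths: ground=9, input=14, coupler=11, output=12
sorted: s=9 (shortest), l=14 (longest), p+q=23
s + l = 23 vs p + q = 23
s + l = p + q → change-point (collinear configuration reachable)

change-point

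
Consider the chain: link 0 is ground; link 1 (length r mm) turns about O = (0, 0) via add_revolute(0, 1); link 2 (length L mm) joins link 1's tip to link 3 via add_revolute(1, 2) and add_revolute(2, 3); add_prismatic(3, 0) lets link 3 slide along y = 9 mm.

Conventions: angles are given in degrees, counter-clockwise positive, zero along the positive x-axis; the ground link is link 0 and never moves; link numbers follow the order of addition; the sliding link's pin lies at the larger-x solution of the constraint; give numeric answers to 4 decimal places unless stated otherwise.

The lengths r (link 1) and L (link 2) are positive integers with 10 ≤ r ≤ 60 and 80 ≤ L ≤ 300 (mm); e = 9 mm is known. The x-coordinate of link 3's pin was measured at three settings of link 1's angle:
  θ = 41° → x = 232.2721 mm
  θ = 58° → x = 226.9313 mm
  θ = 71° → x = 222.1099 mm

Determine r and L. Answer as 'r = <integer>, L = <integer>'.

constraint per measurement: (x − r cos θ)² + (r sin θ − e)² = L²
subtracting the θ₁ and θ₂ equations cancels the r² and L² terms:
r = (x₁² − x₂²) / (2[(x₁cos θ₁ + e sin θ₁) − (x₂cos θ₂ + e sin θ₂)]) = 23.0003 → r = 23
L² = (x₁ − r cos θ₁)² + (r sin θ₁ − e)² = 46225.0130 → L = 215.0000 → L = 215
check at θ₃=71°: x = 222.1099 (printed 222.1099) ✓

r = 23, L = 215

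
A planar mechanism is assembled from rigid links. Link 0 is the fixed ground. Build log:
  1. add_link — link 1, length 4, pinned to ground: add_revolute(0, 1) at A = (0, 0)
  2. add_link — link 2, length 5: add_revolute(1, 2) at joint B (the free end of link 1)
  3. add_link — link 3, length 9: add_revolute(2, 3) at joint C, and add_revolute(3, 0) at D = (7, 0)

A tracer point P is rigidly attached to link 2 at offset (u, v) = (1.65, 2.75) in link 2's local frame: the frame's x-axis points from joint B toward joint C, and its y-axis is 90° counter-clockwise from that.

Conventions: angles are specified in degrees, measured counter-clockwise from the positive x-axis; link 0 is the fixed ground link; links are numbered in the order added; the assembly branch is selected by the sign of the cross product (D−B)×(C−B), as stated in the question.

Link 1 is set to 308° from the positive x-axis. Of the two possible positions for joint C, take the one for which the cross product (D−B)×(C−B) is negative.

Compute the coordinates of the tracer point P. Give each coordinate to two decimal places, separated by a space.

A=(0,0), D=(7.00,0)
B = A + 4.00·(cos308°, sin308°) = (2.4626, -3.1520)
|BD| = 5.5248
circle(B,5.00) ∩ circle(D,9.00): a=-2.3057, h=4.4366
  candidates: C₊=(-1.9622,-0.8238) cross=24.511; C₋=(3.1002,-8.1112) cross=-24.511
  branch - wants cross < 0 → take C=(3.1002,-8.1112) (cross=-24.511)
ex = (C−B)/|BC| = (0.1275,-0.9918); ey = (0.9918,0.1275)
P = B + 1.65·ex + 2.75·ey = (5.4006,-4.4379)

5.40 -4.44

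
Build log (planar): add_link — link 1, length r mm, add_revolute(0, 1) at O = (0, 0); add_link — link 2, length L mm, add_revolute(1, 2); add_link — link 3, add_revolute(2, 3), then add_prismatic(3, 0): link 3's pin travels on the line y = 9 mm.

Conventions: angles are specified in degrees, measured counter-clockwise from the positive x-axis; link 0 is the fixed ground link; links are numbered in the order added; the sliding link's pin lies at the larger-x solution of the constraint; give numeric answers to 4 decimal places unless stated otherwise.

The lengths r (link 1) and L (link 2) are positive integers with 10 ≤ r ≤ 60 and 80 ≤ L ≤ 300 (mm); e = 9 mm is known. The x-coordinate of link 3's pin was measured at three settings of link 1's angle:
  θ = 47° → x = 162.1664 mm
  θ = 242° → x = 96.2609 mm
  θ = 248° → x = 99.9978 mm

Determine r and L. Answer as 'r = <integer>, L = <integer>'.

constraint per measurement: (x − r cos θ)² + (r sin θ − e)² = L²
subtracting the θ₁ and θ₂ equations cancels the r² and L² terms:
r = (x₁² − x₂²) / (2[(x₁cos θ₁ + e sin θ₁) − (x₂cos θ₂ + e sin θ₂)]) = 50.0000 → r = 50
L² = (x₁ − r cos θ₁)² + (r sin θ₁ − e)² = 17161.0011 → L = 131.0000 → L = 131
check at θ₃=248°: x = 99.9978 (printed 99.9978) ✓

r = 50, L = 131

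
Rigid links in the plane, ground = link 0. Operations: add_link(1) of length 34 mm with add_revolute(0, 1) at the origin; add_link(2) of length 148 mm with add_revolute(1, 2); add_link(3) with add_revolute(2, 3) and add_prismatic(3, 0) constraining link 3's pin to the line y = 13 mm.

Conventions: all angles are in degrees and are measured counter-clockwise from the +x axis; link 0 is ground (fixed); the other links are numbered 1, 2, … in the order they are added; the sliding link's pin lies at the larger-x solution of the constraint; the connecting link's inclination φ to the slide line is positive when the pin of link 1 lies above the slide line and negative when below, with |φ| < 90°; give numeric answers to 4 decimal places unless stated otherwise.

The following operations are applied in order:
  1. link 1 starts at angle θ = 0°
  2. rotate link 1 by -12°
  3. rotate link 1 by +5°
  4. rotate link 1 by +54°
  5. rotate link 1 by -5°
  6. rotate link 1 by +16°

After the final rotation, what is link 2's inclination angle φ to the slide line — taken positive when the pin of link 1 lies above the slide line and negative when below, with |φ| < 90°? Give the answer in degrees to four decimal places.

geometry: r = 34 mm, L = 148 mm, e = 13 mm; θ starts at 0°
rotate link 1 by -12°: θ ← 0° -12° = -12°
rotate link 1 by +5°: θ ← -12° +5° = -7°
rotate link 1 by +54°: θ ← -7° +54° = 47°
rotate link 1 by -5°: θ ← 47° -5° = 42°
rotate link 1 by +16°: θ ← 42° +16° = 58°
h = r sin θ − e = 28.833635 − 13 = 15.833635
sin φ = h / L = 15.833635 / 148 = 0.10698402
φ = arcsin(0.10698402) = 6.141487°

6.1415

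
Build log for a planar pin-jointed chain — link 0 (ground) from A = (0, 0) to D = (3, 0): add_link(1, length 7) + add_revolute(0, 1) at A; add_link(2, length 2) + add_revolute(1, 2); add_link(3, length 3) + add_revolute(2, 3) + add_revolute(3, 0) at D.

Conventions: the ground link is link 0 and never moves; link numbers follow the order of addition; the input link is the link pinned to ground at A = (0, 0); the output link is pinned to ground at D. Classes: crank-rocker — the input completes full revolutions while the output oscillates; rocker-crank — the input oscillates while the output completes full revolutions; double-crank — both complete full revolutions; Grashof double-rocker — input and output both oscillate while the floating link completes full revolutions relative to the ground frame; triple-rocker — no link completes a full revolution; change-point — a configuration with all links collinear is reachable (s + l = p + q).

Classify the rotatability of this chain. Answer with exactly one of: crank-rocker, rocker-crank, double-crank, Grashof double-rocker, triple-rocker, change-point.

lengths: ground=3, input=7, coupler=2, output=3
sorted: s=2 (shortest), l=7 (longest), p+q=6
s + l = 9 vs p + q = 6
s + l > p + q → non-Grashof → no link fully rotates → triple-rocker

triple-rocker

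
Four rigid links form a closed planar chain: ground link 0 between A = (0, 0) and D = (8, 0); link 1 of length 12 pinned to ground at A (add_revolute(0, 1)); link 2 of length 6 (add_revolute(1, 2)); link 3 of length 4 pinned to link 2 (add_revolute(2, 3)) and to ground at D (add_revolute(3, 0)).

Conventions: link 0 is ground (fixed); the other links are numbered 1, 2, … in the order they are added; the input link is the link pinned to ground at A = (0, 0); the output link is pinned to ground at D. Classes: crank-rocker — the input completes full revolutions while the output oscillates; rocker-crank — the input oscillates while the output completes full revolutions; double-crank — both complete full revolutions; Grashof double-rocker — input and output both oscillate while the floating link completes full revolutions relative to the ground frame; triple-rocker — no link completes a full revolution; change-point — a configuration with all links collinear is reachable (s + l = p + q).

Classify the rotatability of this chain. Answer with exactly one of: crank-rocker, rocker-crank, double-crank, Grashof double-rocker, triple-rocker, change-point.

lengths: ground=8, input=12, coupler=6, output=4
sorted: s=4 (shortest), l=12 (longest), p+q=14
s + l = 16 vs p + q = 14
s + l > p + q → non-Grashof → no link fully rotates → triple-rocker

triple-rocker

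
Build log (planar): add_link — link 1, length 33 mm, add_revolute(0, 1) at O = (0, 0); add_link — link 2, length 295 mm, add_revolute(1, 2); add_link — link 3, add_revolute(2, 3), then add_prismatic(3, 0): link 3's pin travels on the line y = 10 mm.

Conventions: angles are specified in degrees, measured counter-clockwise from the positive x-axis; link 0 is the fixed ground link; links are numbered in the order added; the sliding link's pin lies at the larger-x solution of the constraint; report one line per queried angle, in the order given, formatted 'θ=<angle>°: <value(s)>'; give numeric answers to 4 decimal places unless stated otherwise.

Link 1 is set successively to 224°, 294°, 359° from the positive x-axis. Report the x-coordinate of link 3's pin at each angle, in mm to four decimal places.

geometry: r = 33 mm, L = 295 mm, e = 10 mm
θ=224°: crank pin P = (r cos θ, r sin θ) = (-23.738213, -22.923726)
θ=224°: h = r sin θ − e = -22.923726 − 10 = -32.923726
θ=224°: x = r cos θ + √(L² − h²) = -23.738213 + 293.157003 = 269.418789
θ=294°: crank pin P = (r cos θ, r sin θ) = (13.422309, -30.147000)
θ=294°: h = r sin θ − e = -30.147000 − 10 = -40.147000
θ=294°: x = r cos θ + √(L² − h²) = 13.422309 + 292.255399 = 305.677708
θ=359°: crank pin P = (r cos θ, r sin θ) = (32.994974, -0.575929)
θ=359°: h = r sin θ − e = -0.575929 − 10 = -10.575929
θ=359°: x = r cos θ + √(L² − h²) = 32.994974 + 294.810362 = 327.805336

θ=224°: 269.4188
θ=294°: 305.6777
θ=359°: 327.8053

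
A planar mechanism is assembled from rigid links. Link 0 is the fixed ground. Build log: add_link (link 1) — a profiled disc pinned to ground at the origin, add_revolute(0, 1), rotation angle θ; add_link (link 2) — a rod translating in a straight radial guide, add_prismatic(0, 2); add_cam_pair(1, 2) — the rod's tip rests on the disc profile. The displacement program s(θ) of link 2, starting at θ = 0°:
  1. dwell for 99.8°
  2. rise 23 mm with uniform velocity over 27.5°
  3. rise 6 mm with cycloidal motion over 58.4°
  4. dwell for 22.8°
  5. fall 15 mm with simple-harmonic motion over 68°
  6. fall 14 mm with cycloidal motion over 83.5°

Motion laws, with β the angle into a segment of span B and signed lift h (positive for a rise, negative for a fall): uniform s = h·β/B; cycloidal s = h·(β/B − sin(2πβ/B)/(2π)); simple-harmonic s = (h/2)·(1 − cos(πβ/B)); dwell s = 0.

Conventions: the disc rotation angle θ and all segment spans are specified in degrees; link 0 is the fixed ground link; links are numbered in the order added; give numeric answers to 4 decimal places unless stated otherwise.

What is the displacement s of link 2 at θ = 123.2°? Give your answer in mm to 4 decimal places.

seg 1 [0°–99.8°] dwell: s stays 0.0000
seg 2 [99.8°–127.3°] uniform, h=23: θ=123.2° here. β=23.4, B=27.5. 23·23.4/27.5 = 19.5709 → s = 19.5709

19.5709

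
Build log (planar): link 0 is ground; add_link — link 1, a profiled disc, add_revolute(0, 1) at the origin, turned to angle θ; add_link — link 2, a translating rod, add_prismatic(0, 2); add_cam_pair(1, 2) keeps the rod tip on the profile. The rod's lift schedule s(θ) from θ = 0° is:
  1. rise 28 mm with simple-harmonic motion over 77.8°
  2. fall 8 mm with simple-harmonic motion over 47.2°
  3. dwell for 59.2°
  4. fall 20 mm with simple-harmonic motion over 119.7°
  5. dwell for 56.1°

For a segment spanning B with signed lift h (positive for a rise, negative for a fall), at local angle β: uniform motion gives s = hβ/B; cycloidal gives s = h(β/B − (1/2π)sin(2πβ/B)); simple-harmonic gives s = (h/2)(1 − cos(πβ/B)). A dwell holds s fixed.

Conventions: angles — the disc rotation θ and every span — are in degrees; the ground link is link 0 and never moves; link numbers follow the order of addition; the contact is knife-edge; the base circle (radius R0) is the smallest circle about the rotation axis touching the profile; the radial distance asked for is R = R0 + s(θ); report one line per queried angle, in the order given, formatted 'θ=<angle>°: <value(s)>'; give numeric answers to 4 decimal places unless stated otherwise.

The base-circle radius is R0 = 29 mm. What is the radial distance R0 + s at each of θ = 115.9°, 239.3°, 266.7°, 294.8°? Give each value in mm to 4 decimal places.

seg 1 [0°–77.8°] simple-harmonic, h=28: full span → s += 28 → s = 28.0000
seg 2 [77.8°–125°] simple-harmonic, h=-8: θ=115.9° here. β=38.1, B=47.2. -8/2·(1 − cos(π·0.8072)) = -7.2884 → s = 20.7116
seg 2 [77.8°–125°] simple-harmonic, h=-8: full span → s += -8 → s = 20.0000
seg 3 [125°–184.2°] dwell: s stays 20.0000
seg 4 [184.2°–303.9°] simple-harmonic, h=-20: θ=239.3° here. β=55.1, B=119.7. -20/2·(1 − cos(π·0.4603)) = -8.7566 → s = 11.2434
seg 4 [184.2°–303.9°] simple-harmonic, h=-20: θ=266.7° here. β=82.5, B=119.7. -20/2·(1 − cos(π·0.6892)) = -15.6006 → s = 4.3994
seg 4 [184.2°–303.9°] simple-harmonic, h=-20: θ=294.8° here. β=110.6, B=119.7. -20/2·(1 − cos(π·0.9240)) = -19.7161 → s = 0.2839
θ=115.9°: R = R0 + s = 29 + 20.7116 = 49.7116
θ=239.3°: R = R0 + s = 29 + 11.2434 = 40.2434
θ=266.7°: R = R0 + s = 29 + 4.3994 = 33.3994
θ=294.8°: R = R0 + s = 29 + 0.2839 = 29.2839

θ=115.9°: 49.7116
θ=239.3°: 40.2434
θ=266.7°: 33.3994
θ=294.8°: 29.2839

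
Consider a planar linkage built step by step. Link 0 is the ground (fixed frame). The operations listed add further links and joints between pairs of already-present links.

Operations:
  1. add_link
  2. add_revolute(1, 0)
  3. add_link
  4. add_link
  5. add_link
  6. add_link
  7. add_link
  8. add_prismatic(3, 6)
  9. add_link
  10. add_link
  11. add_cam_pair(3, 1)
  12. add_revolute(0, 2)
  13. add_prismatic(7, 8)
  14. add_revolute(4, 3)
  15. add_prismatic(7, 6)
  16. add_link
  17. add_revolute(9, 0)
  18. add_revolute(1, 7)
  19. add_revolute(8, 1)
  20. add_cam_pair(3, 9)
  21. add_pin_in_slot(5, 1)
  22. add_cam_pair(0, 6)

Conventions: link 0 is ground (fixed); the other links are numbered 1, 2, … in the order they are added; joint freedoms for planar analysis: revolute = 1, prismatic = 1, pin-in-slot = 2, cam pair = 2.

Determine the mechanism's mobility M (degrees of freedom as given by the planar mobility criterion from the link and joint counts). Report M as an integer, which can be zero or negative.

link 0 = ground. State L|J1|J2 = 1|0|0
+link1  2|0|0
R(1,0) f=1→J1  2|1|0
+link2  3|1|0
+link3  4|1|0
+link4  5|1|0
+link5  6|1|0
+link6  7|1|0
P(3,6) f=1→J1  7|2|0
+link7  8|2|0
+link8  9|2|0
C(3,1) f=2→J2  9|2|1
R(0,2) f=1→J1  9|3|1
P(7,8) f=1→J1  9|4|1
R(4,3) f=1→J1  9|5|1
P(7,6) f=1→J1  9|6|1
+link9  10|6|1
R(9,0) f=1→J1  10|7|1
R(1,7) f=1→J1  10|8|1
R(8,1) f=1→J1  10|9|1
C(3,9) f=2→J2  10|9|2
PS(5,1) f=2→J2  10|9|3
C(0,6) f=2→J2  10|9|4
M = 3(10−1)−2·9−4 = 27−18−4 = 5

M = 5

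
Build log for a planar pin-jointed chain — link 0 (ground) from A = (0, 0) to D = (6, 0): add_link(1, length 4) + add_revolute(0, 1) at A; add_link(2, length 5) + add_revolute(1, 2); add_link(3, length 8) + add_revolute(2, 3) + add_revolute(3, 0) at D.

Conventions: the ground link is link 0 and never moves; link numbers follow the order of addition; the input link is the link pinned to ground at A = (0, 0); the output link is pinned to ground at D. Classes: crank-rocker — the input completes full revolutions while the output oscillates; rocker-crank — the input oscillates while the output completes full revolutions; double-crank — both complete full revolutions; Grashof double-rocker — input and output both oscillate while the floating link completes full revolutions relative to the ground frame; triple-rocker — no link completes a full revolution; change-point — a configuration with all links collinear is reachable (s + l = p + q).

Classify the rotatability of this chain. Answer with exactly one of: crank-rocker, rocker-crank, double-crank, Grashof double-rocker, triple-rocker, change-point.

lengths: ground=6, input=4, coupler=5, output=8
sorted: s=4 (shortest), l=8 (longest), p+q=11
s + l = 12 vs p + q = 11
s + l > p + q → non-Grashof → no link fully rotates → triple-rocker

triple-rocker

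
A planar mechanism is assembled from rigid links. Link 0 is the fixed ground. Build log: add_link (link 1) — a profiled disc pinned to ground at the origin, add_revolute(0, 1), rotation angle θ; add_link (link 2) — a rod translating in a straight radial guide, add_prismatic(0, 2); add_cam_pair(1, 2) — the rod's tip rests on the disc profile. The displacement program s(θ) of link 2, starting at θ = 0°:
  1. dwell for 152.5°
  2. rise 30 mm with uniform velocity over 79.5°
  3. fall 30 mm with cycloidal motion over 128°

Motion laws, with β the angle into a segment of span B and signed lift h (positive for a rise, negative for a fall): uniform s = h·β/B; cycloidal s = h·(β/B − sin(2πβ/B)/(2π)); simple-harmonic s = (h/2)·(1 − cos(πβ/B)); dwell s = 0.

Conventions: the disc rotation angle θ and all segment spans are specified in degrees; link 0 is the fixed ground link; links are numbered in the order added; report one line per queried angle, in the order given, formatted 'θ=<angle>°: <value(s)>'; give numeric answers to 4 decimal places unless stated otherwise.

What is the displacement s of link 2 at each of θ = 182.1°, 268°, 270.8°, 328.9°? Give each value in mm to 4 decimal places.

seg 1 [0°–152.5°] dwell: s stays 0.0000
seg 2 [152.5°–232°] uniform, h=30: θ=182.1° here. β=29.6, B=79.5. 30·29.6/79.5 = 11.1698 → s = 11.1698
seg 2 [152.5°–232°] uniform, h=30: full span → s += 30 → s = 30.0000
seg 3 [232°–360°] cycloidal, h=-30: θ=268° here. β=36, B=128. -30·(0.2812 − sin(2π·0.2812)/(2π)) = -3.7546 → s = 26.2454
seg 3 [232°–360°] cycloidal, h=-30: θ=270.8° here. β=38.8, B=128. -30·(0.3031 − sin(2π·0.3031)/(2π)) = -4.5826 → s = 25.4174
seg 3 [232°–360°] cycloidal, h=-30: θ=328.9° here. β=96.9, B=128. -30·(0.7570 − sin(2π·0.7570)/(2π)) = -27.4809 → s = 2.5191

θ=182.1°: 11.1698
θ=268°: 26.2454
θ=270.8°: 25.4174
θ=328.9°: 2.5191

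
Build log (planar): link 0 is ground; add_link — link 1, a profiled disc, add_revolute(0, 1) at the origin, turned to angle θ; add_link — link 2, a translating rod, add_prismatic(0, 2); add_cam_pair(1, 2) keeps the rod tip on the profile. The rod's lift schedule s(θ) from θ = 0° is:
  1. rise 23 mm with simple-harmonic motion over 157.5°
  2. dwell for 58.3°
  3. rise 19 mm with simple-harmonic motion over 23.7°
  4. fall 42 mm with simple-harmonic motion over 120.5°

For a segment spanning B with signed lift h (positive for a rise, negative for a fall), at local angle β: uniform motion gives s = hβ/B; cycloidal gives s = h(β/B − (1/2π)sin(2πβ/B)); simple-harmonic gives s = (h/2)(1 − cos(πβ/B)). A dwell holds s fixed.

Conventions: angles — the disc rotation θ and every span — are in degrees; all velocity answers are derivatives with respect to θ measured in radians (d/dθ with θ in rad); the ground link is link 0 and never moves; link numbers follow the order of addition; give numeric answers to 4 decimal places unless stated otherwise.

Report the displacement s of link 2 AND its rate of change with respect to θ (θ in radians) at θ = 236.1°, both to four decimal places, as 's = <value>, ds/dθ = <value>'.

seg 1 [0°–157.5°] simple-harmonic, h=23: full span → s += 23 → s = 23.0000
seg 2 [157.5°–215.8°] dwell: s stays 23.0000
seg 3 [215.8°–239.5°] simple-harmonic, h=19: θ=236.1° here. β=20.3, B=23.7. 19/2·(1 − cos(π·0.8565)) = 18.0514 → s = 41.0514
velocity in seg [215.8°–239.5°] (simple-harmonic), θ in radians: β = 20.3° = 0.3543 rad, B = 23.7° = 0.4136 rad; ds/dθ = (πh/(2B)) sin(πβ/B) = (π·19/(2·0.4136)) sin(π·0.8565) = 31.428580 mm/rad

s = 41.0514, ds/dθ = 31.4286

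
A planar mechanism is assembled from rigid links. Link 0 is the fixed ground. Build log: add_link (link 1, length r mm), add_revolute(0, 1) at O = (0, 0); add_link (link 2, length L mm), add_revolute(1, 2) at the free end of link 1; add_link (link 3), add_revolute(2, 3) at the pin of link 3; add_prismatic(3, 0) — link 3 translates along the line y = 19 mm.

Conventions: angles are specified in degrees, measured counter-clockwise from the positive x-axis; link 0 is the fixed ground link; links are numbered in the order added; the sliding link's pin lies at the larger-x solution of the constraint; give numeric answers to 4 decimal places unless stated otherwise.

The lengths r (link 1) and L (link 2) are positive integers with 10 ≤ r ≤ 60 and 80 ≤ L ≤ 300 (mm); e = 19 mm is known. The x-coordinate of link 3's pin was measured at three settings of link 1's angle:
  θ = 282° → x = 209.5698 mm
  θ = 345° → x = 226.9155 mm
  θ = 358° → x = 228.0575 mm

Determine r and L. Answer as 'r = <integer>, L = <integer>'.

constraint per measurement: (x − r cos θ)² + (r sin θ − e)² = L²
subtracting the θ₁ and θ₂ equations cancels the r² and L² terms:
r = (x₁² − x₂²) / (2[(x₁cos θ₁ + e sin θ₁) − (x₂cos θ₂ + e sin θ₂)]) = 20.0000 → r = 20
L² = (x₁ − r cos θ₁)² + (r sin θ₁ − e)² = 43681.0128 → L = 209.0000 → L = 209
check at θ₃=358°: x = 228.0575 (printed 228.0575) ✓

r = 20, L = 209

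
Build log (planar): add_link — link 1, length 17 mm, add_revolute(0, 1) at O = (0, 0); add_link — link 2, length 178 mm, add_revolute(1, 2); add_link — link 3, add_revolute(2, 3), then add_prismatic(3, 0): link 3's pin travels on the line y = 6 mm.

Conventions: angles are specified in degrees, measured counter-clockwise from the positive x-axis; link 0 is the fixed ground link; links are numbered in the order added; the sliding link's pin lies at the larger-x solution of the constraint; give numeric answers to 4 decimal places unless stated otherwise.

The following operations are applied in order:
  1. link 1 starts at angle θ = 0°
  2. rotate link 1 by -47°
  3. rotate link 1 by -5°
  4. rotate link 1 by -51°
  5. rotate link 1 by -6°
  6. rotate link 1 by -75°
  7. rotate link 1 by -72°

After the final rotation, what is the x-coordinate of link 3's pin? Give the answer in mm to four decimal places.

geometry: r = 17 mm, L = 178 mm, e = 6 mm; θ starts at 0°
rotate link 1 by -47°: θ ← 0° -47° = -47°
rotate link 1 by -5°: θ ← -47° -5° = -52°
rotate link 1 by -51°: θ ← -52° -51° = -103°
rotate link 1 by -6°: θ ← -103° -6° = -109°
rotate link 1 by -75°: θ ← -109° -75° = -184°
rotate link 1 by -72°: θ ← -184° -72° = -256°
crank pin P = (r cos θ, r sin θ) = (-4.112672, 16.495027)
h = r sin θ − e = 16.495027 − 6 = 10.495027
x = r cos θ + √(L² − h²) = -4.112672 + 177.690333 = 173.577661

173.5777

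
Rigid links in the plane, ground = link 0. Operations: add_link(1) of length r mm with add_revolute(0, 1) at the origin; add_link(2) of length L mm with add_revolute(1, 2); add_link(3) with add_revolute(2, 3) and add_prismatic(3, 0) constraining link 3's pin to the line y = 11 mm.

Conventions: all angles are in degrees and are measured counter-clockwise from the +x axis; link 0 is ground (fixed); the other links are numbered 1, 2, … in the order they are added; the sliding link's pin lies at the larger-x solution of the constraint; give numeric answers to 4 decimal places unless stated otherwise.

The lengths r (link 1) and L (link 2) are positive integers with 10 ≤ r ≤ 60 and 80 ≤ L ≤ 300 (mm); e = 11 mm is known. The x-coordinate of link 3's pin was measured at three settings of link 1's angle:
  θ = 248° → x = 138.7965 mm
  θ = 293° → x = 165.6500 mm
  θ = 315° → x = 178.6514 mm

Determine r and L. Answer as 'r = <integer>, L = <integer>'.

constraint per measurement: (x − r cos θ)² + (r sin θ − e)² = L²
subtracting the θ₁ and θ₂ equations cancels the r² and L² terms:
r = (x₁² − x₂²) / (2[(x₁cos θ₁ + e sin θ₁) − (x₂cos θ₂ + e sin θ₂)]) = 35.0000 → r = 35
L² = (x₁ − r cos θ₁)² + (r sin θ₁ − e)² = 24963.9859 → L = 158.0000 → L = 158
check at θ₃=315°: x = 178.6514 (printed 178.6514) ✓

r = 35, L = 158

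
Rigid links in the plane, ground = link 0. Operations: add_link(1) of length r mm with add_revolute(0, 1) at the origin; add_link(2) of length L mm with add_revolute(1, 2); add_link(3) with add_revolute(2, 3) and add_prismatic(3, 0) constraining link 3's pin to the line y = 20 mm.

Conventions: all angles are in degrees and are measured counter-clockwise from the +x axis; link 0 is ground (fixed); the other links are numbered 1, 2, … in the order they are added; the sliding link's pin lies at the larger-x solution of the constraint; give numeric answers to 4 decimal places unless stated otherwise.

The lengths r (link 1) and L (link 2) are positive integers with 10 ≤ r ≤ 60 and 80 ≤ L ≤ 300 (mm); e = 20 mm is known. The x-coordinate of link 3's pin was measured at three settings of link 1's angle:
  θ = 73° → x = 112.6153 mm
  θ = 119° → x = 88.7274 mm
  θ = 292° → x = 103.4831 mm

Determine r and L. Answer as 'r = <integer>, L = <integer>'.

constraint per measurement: (x − r cos θ)² + (r sin θ − e)² = L²
subtracting the θ₁ and θ₂ equations cancels the r² and L² terms:
r = (x₁² − x₂²) / (2[(x₁cos θ₁ + e sin θ₁) − (x₂cos θ₂ + e sin θ₂)]) = 31.0000 → r = 31
L² = (x₁ − r cos θ₁)² + (r sin θ₁ − e)² = 10816.0052 → L = 104.0000 → L = 104
check at θ₃=292°: x = 103.4831 (printed 103.4831) ✓

r = 31, L = 104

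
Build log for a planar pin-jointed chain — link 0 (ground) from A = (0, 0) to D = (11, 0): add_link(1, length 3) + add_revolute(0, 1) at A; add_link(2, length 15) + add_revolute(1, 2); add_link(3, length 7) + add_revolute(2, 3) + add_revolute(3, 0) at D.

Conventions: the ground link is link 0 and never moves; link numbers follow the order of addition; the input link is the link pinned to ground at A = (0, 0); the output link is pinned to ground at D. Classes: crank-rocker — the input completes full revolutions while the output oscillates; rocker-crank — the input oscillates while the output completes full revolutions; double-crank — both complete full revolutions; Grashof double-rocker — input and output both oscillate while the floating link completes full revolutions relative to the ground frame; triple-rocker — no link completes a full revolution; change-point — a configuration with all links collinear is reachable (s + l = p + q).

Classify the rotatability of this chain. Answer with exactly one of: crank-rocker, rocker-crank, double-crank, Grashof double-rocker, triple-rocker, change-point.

lengths: ground=11, input=3, coupler=15, output=7
sorted: s=3 (shortest), l=15 (longest), p+q=18
s + l = 18 vs p + q = 18
s + l = p + q → change-point (collinear configuration reachable)

change-point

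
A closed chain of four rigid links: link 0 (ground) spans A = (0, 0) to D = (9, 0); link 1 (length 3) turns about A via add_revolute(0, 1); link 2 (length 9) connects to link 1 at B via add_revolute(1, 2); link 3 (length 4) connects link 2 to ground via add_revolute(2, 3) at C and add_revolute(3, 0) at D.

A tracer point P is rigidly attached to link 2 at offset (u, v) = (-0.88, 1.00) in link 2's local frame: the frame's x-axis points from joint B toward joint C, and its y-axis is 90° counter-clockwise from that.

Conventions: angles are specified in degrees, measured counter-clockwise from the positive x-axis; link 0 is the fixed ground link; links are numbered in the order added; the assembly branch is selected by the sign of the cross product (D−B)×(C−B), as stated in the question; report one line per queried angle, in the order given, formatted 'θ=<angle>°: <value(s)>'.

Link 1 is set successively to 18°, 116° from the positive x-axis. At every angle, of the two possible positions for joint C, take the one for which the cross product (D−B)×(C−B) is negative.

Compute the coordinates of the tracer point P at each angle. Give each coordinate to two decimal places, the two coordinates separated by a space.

A=(0,0), D=(9.00,0)
θ=18°: B = A + 3.00·(cos18°, sin18°) = (2.8532, 0.9271)
θ=18°: |BD| = 6.2163
θ=18°: circle(B,9.00) ∩ circle(D,4.00): a=8.3363, h=3.3920
θ=18°:   candidates: C₊=(11.6021,3.0379) cross=21.086; C₋=(10.5904,-3.6702) cross=-21.086
θ=18°:   branch - wants cross < 0 → take C=(10.5904,-3.6702) (cross=-21.086)
θ=18°: ex = (C−B)/|BC| = (0.8597,-0.5108); ey = (0.5108,0.8597)
θ=18°: P = B + -0.88·ex + 1.00·ey = (2.6074,2.2363)
θ=116°: B = A + 3.00·(cos116°, sin116°) = (-1.3151, 2.6964)
θ=116°: |BD| = 10.6617
θ=116°: circle(B,9.00) ∩ circle(D,4.00): a=8.3791, h=3.2848
θ=116°:   candidates: C₊=(7.6224,3.7553) cross=35.022; C₋=(5.9609,-2.6007) cross=-35.022
θ=116°:   branch - wants cross < 0 → take C=(5.9609,-2.6007) (cross=-35.022)
θ=116°: ex = (C−B)/|BC| = (0.8084,-0.5886); ey = (0.5886,0.8084)
θ=116°: P = B + -0.88·ex + 1.00·ey = (-1.4380,4.0228)

θ=18°: 2.61 2.24
θ=116°: -1.44 4.02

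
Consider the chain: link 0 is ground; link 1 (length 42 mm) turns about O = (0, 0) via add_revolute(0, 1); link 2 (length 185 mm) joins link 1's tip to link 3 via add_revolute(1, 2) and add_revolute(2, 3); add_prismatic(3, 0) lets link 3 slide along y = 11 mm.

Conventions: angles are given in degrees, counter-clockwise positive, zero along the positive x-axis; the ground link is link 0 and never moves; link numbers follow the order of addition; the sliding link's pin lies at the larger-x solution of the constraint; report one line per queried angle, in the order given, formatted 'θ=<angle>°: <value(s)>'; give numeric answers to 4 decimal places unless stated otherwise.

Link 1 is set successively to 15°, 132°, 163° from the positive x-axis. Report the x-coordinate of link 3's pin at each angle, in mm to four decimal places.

geometry: r = 42 mm, L = 185 mm, e = 11 mm
θ=15°: crank pin P = (r cos θ, r sin θ) = (40.568885, 10.870400)
θ=15°: h = r sin θ − e = 10.870400 − 11 = -0.129600
θ=15°: x = r cos θ + √(L² − h²) = 40.568885 + 184.999955 = 225.568839
θ=132°: crank pin P = (r cos θ, r sin θ) = (-28.103485, 31.212083)
θ=132°: h = r sin θ − e = 31.212083 − 11 = 20.212083
θ=132°: x = r cos θ + √(L² − h²) = -28.103485 + 183.892555 = 155.789069
θ=163°: crank pin P = (r cos θ, r sin θ) = (-40.164800, 12.279612)
θ=163°: h = r sin θ − e = 12.279612 − 11 = 1.279612
θ=163°: x = r cos θ + √(L² − h²) = -40.164800 + 184.995575 = 144.830775

θ=15°: 225.5688
θ=132°: 155.7891
θ=163°: 144.8308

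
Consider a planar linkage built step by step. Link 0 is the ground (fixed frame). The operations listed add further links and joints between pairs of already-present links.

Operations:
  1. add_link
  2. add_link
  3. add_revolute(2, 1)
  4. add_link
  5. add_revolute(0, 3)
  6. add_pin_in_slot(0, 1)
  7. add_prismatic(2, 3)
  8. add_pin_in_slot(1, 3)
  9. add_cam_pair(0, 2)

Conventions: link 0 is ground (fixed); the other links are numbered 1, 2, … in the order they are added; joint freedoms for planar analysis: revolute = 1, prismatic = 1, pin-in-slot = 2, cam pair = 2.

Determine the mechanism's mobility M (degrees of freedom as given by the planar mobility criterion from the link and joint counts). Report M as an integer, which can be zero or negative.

ground; <1,0,0>
#1 <2,0,0>
#2 <3,0,0>
R:2↔1 J1 <3,1,0>
#3 <4,1,0>
R:0↔3 J1 <4,2,0>
PS:0↔1 J2 <4,2,1>
P:2↔3 J1 <4,3,1>
PS:1↔3 J2 <4,3,2>
C:0↔2 J2 <4,3,3>
3×3 − 2×3 − 1×3 = 0

M = 0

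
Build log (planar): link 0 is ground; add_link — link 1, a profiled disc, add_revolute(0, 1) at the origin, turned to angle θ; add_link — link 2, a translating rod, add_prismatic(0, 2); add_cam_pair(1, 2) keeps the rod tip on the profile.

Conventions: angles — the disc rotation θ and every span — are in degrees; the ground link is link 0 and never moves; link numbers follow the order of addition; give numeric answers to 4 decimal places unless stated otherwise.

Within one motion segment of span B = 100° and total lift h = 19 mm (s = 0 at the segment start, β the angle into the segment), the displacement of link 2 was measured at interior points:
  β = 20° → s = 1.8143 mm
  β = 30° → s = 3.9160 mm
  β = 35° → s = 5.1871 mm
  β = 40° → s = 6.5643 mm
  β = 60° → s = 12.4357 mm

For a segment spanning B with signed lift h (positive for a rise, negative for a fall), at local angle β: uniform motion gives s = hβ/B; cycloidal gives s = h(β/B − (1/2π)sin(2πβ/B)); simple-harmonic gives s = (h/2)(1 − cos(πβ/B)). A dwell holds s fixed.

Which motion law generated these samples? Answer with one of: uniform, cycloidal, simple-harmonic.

candidates at β/B = r: uniform s = h·r (linear in β); cycloidal s = h·(r − sin(2πr)/(2π)); simple-harmonic s = (h/2)(1 − cos(πr))
β=20°: printed 1.8143 | uniform 3.8000, cycloidal 0.9241, simple-harmonic 1.8143
β=30°: printed 3.9160 | uniform 5.7000, cycloidal 2.8241, simple-harmonic 3.9160
β=35°: printed 5.1871 | uniform 6.6500, cycloidal 4.2036, simple-harmonic 5.1871
β=40°: printed 6.5643 | uniform 7.6000, cycloidal 5.8226, simple-harmonic 6.5643
β=60°: printed 12.4357 | uniform 11.4000, cycloidal 13.1774, simple-harmonic 12.4357
only one law matches every sample → simple-harmonic

simple-harmonic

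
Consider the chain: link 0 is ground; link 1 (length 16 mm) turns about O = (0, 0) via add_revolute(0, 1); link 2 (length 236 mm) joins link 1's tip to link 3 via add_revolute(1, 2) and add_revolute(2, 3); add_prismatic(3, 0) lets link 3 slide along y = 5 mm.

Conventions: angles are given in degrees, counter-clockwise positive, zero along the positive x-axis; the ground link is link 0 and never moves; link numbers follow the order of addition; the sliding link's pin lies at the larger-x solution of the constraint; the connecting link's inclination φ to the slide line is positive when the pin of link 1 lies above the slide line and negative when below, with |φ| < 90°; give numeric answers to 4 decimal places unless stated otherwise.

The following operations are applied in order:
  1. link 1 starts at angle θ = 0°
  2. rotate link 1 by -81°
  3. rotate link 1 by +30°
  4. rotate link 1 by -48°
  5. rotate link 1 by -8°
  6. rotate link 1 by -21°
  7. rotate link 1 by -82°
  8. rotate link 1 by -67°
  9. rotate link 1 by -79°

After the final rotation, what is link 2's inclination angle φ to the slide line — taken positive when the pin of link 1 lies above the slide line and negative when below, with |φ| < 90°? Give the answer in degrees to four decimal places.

geometry: r = 16 mm, L = 236 mm, e = 5 mm; θ starts at 0°
rotate link 1 by -81°: θ ← 0° -81° = -81°
rotate link 1 by +30°: θ ← -81° +30° = -51°
rotate link 1 by -48°: θ ← -51° -48° = -99°
rotate link 1 by -8°: θ ← -99° -8° = -107°
rotate link 1 by -21°: θ ← -107° -21° = -128°
rotate link 1 by -82°: θ ← -128° -82° = -210°
rotate link 1 by -67°: θ ← -210° -67° = -277°
rotate link 1 by -79°: θ ← -277° -79° = -356°
h = r sin θ − e = 1.116104 − 5 = -3.883896
sin φ = h / L = -3.883896 / 236 = -0.01645719
φ = arcsin(-0.01645719) = -0.942970°

-0.9430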